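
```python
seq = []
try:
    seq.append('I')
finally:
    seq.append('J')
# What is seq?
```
['I', 'J']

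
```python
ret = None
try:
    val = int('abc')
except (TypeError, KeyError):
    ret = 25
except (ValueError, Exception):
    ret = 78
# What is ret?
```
78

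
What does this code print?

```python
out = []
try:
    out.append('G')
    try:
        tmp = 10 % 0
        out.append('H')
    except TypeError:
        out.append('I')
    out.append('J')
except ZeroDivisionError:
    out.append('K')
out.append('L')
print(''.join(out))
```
GKL

Inner handler doesn't match, propagates to outer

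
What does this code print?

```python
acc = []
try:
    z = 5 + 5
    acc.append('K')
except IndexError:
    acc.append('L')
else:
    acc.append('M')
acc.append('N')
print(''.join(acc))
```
KMN

else block runs when no exception occurs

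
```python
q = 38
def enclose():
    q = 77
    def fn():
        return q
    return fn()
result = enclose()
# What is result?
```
77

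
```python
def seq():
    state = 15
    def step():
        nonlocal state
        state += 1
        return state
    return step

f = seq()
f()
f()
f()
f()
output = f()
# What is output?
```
20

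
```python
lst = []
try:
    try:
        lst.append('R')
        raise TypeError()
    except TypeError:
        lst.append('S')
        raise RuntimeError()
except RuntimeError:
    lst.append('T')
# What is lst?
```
['R', 'S', 'T']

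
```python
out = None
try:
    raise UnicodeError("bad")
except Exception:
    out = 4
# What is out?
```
4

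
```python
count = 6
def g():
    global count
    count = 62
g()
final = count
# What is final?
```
62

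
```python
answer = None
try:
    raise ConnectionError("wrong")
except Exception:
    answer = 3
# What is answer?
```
3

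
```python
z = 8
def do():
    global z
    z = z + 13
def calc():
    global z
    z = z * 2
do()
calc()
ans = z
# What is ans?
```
42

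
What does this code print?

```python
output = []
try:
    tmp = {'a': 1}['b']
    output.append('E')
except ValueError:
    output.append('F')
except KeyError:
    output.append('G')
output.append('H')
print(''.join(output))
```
GH

KeyError is caught by its specific handler, not ValueError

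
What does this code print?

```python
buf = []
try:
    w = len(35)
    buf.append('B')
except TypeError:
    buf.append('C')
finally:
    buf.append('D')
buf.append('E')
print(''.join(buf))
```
CDE

finally always runs, even after exception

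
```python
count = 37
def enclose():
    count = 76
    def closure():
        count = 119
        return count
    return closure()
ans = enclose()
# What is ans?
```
119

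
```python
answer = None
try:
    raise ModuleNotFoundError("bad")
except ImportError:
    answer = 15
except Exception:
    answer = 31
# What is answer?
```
15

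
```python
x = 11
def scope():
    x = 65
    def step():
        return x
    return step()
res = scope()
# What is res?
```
65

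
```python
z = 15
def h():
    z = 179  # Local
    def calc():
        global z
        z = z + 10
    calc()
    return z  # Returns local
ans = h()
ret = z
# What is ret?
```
25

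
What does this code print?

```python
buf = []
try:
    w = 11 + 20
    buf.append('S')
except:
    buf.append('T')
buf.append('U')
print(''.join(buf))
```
SU

No exception, try block completes normally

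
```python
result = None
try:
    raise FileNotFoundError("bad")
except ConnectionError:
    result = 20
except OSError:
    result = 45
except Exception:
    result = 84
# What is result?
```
45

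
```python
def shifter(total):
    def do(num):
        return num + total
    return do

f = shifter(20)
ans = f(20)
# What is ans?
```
40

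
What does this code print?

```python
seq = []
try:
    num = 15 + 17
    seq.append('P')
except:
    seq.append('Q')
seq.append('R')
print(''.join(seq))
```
PR

No exception, try block completes normally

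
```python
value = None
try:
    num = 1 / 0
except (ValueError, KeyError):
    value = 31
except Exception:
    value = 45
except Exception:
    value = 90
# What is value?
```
45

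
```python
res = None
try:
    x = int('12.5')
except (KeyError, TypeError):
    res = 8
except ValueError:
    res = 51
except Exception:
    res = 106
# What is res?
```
51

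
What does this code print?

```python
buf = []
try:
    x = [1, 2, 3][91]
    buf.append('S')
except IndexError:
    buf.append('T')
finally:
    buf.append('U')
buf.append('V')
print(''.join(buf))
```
TUV

finally always runs, even after exception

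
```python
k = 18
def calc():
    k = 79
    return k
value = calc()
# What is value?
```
79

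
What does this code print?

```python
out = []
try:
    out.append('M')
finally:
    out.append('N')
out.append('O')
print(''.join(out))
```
MNO

try/finally without except, no exception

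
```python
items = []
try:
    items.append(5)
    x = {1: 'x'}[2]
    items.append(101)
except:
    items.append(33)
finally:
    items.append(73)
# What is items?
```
[5, 33, 73]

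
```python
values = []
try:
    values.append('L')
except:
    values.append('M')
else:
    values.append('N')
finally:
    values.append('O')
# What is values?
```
['L', 'N', 'O']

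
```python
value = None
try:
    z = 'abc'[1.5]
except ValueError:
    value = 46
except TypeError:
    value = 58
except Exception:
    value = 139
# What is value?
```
58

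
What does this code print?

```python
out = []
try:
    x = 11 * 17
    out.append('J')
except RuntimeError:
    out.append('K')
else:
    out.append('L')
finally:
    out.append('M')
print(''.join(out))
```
JLM

else runs before finally when no exception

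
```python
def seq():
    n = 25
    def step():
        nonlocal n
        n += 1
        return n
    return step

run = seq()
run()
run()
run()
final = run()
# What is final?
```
29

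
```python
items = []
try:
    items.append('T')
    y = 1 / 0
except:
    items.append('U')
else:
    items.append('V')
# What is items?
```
['T', 'U']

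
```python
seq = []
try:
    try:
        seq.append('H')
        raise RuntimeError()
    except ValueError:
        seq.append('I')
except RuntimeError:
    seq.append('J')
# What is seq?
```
['H', 'J']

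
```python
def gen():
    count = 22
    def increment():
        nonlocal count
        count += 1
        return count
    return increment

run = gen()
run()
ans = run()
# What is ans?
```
24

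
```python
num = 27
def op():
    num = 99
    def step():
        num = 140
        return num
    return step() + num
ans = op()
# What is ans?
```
239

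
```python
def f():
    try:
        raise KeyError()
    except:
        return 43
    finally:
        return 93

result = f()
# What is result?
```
93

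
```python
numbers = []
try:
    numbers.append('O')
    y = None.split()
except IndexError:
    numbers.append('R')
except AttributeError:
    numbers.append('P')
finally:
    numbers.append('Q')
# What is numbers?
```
['O', 'P', 'Q']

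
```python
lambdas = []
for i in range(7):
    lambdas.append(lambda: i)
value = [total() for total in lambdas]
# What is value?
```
[6, 6, 6, 6, 6, 6, 6]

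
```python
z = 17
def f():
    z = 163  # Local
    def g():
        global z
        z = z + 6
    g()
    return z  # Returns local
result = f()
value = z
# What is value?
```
23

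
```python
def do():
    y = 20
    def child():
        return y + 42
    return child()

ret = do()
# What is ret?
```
62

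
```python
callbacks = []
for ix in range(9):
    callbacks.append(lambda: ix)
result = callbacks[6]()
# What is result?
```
8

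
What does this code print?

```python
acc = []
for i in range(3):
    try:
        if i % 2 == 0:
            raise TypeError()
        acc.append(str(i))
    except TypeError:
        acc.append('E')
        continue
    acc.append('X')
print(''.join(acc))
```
E1XE

continue in except skips rest of loop body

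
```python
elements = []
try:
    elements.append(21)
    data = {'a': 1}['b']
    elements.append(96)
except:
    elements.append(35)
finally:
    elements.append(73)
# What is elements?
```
[21, 35, 73]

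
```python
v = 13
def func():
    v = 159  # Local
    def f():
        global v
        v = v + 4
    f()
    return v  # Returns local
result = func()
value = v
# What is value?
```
17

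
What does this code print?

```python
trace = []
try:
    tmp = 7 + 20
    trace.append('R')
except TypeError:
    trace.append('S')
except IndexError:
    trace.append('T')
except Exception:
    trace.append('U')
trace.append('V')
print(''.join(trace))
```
RV

No exception, try block completes normally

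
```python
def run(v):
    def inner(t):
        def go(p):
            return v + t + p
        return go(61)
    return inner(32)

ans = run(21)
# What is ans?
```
114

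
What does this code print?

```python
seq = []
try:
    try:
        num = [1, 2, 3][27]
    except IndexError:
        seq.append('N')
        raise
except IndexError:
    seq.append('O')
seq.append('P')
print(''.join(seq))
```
NOP

raise without argument re-raises current exception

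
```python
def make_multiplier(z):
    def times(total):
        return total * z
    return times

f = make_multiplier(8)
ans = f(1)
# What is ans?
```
8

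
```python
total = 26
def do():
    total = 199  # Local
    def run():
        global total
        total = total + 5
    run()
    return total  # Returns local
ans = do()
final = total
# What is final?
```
31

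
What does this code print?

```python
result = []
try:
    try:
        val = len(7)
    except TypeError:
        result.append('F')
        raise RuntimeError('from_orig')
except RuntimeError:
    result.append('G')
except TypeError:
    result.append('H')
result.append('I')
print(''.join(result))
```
FGI

RuntimeError raised and caught, original TypeError not re-raised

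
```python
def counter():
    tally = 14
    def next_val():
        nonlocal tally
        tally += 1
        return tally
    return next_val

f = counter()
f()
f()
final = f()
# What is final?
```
17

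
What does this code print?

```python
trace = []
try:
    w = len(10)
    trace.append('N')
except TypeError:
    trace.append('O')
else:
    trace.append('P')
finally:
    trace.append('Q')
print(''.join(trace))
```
OQ

Exception: except runs, else skipped, finally runs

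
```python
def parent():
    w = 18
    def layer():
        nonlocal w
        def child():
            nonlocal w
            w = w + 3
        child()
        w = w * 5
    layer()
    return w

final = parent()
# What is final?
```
105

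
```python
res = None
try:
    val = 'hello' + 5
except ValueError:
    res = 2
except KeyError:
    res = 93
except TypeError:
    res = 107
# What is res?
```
107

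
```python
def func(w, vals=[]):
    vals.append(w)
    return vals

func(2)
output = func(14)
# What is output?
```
[2, 14]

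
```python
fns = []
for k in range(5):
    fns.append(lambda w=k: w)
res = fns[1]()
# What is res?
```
1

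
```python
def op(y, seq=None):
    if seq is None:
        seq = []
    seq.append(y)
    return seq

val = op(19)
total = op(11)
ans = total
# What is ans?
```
[11]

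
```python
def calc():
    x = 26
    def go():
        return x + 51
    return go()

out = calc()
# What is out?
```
77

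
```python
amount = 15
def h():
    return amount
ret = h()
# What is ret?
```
15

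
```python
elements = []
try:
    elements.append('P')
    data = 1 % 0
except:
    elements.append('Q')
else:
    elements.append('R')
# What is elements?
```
['P', 'Q']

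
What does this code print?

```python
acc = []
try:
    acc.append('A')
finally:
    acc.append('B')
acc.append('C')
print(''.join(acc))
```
ABC

try/finally without except, no exception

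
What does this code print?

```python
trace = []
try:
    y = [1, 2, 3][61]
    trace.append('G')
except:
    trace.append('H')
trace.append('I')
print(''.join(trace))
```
HI

Exception raised in try, caught by bare except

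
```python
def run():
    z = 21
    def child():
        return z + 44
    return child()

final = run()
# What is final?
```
65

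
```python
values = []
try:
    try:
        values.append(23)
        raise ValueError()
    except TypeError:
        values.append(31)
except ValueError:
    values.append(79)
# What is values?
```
[23, 79]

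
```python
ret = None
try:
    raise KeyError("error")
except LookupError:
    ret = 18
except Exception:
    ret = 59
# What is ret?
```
18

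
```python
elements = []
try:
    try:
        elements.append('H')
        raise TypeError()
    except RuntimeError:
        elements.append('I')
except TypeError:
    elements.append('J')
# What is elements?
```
['H', 'J']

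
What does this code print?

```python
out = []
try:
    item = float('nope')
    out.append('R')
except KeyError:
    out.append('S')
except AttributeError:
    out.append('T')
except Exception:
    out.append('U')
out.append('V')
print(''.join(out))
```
UV

ValueError not specifically caught, falls to Exception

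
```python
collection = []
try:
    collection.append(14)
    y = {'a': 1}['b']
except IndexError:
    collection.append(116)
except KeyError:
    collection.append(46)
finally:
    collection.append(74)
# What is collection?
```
[14, 46, 74]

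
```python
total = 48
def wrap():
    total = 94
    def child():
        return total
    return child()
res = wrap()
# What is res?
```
94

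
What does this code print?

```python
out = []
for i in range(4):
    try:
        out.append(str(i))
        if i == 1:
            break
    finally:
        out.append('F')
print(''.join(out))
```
0F1F

finally runs even when breaking out of loop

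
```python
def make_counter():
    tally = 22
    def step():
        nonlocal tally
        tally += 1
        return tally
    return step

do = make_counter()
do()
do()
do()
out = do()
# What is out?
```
26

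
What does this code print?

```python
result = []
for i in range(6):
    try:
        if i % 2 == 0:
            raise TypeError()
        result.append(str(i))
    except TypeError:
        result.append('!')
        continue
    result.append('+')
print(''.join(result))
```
!1+!3+!5+

continue in except skips rest of loop body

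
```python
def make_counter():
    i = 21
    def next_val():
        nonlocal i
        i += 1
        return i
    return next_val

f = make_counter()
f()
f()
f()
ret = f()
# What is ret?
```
25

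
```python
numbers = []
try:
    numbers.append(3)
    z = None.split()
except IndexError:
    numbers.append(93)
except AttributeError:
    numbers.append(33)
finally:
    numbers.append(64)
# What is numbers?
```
[3, 33, 64]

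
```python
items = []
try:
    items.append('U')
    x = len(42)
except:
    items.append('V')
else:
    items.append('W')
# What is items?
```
['U', 'V']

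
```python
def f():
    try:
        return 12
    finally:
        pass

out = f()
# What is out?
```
12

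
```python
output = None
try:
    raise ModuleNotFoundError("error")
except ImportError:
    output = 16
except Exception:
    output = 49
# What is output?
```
16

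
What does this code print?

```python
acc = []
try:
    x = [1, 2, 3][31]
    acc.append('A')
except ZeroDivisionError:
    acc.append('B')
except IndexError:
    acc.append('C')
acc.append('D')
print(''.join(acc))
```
CD

IndexError is caught by its specific handler, not ZeroDivisionError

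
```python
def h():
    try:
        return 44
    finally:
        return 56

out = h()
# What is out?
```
56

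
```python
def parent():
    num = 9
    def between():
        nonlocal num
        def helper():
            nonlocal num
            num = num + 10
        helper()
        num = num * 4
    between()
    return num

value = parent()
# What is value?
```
76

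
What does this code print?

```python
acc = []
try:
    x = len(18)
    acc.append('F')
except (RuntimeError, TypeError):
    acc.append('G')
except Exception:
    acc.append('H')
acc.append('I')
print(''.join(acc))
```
GI

TypeError matches tuple containing it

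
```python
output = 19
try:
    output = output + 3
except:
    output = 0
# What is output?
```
22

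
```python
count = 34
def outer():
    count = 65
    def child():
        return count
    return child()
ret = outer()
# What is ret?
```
65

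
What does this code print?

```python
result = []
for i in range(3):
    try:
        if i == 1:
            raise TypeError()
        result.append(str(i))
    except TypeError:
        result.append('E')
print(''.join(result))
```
0E2

Exception on i=1 caught, loop continues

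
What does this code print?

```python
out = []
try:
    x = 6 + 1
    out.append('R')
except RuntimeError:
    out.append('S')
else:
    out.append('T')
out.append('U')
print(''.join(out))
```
RTU

else block runs when no exception occurs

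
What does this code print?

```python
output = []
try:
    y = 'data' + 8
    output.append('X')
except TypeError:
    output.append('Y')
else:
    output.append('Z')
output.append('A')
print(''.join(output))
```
YA

else block skipped when exception is caught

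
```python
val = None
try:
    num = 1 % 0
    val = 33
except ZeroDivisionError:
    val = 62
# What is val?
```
62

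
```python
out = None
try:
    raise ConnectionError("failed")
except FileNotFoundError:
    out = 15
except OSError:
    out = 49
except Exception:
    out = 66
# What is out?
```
49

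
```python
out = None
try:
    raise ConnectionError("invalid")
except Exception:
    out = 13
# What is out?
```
13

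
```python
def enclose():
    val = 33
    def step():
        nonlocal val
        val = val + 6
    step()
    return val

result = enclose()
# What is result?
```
39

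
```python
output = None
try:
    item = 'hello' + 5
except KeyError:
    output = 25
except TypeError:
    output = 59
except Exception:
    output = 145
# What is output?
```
59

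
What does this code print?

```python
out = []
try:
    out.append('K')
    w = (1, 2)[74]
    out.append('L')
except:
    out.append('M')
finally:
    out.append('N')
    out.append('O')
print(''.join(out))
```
KMNO

Code before exception runs, then except, then all of finally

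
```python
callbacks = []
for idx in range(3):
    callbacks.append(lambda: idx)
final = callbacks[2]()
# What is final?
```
2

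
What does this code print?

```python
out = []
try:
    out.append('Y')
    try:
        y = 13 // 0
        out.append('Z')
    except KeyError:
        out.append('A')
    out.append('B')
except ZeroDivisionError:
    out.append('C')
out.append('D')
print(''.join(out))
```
YCD

Inner handler doesn't match, propagates to outer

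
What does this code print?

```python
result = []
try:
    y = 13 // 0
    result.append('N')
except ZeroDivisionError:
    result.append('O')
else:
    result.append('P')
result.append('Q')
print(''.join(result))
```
OQ

else block skipped when exception is caught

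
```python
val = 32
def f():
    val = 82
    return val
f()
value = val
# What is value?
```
32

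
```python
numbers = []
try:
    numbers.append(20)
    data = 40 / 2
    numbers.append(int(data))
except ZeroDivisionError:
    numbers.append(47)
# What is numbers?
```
[20, 20]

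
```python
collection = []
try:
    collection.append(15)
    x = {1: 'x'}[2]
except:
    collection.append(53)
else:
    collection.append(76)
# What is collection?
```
[15, 53]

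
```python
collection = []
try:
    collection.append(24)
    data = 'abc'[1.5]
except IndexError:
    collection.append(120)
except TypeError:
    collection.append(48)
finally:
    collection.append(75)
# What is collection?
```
[24, 48, 75]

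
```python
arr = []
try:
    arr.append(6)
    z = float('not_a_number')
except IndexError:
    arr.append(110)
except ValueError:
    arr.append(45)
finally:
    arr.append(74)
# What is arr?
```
[6, 45, 74]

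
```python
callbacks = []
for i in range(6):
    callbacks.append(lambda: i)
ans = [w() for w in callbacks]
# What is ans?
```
[5, 5, 5, 5, 5, 5]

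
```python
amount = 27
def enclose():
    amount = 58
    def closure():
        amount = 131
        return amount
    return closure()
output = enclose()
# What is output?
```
131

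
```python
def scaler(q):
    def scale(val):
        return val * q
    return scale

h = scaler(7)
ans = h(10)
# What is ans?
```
70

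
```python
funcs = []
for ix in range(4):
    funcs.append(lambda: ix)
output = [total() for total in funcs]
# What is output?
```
[3, 3, 3, 3]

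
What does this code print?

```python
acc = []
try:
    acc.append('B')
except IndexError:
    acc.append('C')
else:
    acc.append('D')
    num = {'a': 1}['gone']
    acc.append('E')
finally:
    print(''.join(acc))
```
BD

Try succeeds, else appends 'D', KeyError in else is uncaught, finally prints before exception propagates ('E' never appended)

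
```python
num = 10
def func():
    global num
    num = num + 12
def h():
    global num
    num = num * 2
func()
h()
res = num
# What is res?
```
44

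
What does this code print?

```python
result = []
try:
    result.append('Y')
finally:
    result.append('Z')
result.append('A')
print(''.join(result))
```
YZA

try/finally without except, no exception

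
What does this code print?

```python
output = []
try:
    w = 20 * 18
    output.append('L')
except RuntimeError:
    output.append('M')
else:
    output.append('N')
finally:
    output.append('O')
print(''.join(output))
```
LNO

else runs before finally when no exception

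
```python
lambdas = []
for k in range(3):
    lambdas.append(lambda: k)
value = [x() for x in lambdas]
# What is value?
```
[2, 2, 2]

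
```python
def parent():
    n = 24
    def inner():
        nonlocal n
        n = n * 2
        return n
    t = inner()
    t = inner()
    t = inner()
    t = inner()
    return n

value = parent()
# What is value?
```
384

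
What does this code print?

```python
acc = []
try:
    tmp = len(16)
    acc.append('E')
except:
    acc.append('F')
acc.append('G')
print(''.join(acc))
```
FG

Exception raised in try, caught by bare except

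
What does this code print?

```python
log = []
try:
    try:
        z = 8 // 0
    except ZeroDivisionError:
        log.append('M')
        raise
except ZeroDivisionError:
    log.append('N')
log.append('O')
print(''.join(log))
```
MNO

raise without argument re-raises current exception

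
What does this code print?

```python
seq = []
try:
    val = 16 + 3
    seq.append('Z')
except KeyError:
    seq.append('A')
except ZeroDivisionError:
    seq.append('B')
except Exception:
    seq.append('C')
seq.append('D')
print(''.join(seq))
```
ZD

No exception, try block completes normally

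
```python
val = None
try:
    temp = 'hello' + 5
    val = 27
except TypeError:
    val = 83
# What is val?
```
83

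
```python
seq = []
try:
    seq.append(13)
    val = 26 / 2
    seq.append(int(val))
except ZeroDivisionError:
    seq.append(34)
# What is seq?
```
[13, 13]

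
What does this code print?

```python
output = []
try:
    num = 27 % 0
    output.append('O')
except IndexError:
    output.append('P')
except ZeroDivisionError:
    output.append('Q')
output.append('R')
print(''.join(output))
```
QR

ZeroDivisionError is caught by its specific handler, not IndexError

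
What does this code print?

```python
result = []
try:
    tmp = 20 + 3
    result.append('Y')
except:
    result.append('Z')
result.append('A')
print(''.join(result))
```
YA

No exception, try block completes normally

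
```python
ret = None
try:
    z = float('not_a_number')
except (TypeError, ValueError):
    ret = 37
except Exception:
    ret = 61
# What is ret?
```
37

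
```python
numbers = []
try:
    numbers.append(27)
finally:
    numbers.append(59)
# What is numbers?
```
[27, 59]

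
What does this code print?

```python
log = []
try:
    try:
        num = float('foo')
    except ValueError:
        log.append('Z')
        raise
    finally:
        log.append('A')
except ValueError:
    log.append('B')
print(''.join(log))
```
ZAB

finally runs before re-raised exception propagates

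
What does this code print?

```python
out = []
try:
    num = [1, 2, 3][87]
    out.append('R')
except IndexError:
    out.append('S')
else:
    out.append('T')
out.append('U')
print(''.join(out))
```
SU

else block skipped when exception is caught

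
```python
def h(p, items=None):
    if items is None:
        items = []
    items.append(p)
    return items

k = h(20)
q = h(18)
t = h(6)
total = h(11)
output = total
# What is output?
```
[11]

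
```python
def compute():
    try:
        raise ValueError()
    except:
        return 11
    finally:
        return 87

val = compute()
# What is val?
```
87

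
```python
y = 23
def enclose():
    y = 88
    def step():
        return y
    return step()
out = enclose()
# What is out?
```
88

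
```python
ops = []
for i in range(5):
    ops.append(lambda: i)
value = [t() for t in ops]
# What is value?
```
[4, 4, 4, 4, 4]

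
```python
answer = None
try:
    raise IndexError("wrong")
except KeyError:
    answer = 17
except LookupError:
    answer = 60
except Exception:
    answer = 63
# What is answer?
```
60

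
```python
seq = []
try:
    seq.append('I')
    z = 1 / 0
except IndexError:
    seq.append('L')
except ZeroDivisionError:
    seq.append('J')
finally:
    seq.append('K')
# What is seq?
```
['I', 'J', 'K']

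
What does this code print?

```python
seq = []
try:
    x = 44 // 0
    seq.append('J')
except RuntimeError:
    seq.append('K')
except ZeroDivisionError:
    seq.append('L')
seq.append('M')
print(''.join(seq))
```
LM

ZeroDivisionError is caught by its specific handler, not RuntimeError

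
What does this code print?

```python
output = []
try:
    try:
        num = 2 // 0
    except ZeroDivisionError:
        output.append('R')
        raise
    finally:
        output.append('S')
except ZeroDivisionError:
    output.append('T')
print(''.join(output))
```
RST

finally runs before re-raised exception propagates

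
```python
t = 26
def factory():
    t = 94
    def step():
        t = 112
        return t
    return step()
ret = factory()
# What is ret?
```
112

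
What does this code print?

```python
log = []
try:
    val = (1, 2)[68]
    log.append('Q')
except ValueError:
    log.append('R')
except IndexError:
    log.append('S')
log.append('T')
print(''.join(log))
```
ST

IndexError is caught by its specific handler, not ValueError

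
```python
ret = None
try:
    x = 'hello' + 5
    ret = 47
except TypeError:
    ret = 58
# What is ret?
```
58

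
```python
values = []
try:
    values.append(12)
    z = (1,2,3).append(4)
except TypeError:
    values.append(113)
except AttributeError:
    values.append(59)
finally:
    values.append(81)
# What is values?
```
[12, 59, 81]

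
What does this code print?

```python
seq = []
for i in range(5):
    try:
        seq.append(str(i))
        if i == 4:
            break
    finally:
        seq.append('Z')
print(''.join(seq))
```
0Z1Z2Z3Z4Z

finally runs even when breaking out of loop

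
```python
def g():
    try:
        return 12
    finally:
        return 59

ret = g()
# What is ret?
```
59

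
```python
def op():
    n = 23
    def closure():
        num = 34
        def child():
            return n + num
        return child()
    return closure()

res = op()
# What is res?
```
57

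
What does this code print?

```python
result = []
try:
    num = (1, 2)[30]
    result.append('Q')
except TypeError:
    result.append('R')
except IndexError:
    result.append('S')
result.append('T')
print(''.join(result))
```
ST

IndexError is caught by its specific handler, not TypeError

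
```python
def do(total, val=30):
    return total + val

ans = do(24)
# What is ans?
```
54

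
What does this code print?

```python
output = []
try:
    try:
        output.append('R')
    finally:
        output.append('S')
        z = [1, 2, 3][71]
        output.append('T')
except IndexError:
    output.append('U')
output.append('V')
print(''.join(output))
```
RSUV

Exception in inner finally caught by outer except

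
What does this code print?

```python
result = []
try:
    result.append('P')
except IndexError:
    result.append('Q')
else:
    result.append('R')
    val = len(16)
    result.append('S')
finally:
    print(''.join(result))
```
PR

Try succeeds, else appends 'R', TypeError in else is uncaught, finally prints before exception propagates ('S' never appended)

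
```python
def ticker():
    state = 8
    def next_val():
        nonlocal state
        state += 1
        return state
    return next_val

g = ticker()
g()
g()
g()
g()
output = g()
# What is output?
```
13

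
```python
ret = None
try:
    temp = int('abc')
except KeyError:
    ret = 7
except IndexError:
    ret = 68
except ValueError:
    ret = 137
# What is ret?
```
137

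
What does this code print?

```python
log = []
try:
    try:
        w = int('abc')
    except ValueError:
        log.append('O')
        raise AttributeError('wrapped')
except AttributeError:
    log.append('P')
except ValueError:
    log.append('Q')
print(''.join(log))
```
OP

New AttributeError raised, caught by outer AttributeError handler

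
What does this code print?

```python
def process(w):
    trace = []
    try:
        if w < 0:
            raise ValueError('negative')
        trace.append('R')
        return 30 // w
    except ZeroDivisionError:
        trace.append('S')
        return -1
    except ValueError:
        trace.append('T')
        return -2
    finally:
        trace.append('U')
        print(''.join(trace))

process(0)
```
RSU

w=0 causes ZeroDivisionError, caught, finally prints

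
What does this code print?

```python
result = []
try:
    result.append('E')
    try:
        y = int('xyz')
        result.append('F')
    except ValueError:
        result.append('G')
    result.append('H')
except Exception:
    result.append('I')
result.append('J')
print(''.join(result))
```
EGHJ

Inner exception caught by inner handler, outer continues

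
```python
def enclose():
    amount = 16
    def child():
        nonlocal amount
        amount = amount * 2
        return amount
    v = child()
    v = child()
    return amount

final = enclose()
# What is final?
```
64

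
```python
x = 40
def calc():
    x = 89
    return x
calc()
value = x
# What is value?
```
40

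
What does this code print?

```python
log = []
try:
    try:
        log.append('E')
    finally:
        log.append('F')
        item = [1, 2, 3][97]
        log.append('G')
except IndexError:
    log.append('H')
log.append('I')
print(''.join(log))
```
EFHI

Exception in inner finally caught by outer except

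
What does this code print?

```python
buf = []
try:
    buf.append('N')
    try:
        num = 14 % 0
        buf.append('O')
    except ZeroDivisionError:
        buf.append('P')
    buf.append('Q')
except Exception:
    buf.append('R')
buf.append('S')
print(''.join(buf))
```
NPQS

Inner exception caught by inner handler, outer continues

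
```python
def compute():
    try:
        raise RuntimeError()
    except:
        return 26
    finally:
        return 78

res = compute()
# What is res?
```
78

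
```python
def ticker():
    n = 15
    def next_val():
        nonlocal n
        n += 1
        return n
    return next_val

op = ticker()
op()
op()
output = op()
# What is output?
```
18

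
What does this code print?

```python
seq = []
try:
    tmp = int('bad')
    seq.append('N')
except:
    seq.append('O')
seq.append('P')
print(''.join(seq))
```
OP

Exception raised in try, caught by bare except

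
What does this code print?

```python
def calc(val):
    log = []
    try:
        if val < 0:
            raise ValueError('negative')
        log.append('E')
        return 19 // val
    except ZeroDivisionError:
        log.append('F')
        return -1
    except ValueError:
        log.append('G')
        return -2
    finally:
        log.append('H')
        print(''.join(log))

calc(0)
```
EFH

val=0 causes ZeroDivisionError, caught, finally prints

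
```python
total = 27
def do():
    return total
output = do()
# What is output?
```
27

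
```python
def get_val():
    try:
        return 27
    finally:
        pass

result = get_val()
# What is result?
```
27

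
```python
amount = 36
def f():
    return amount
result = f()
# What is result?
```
36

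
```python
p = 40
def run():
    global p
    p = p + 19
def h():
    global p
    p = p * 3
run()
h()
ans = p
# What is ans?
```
177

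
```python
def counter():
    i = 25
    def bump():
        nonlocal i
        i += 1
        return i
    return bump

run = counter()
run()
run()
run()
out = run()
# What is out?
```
29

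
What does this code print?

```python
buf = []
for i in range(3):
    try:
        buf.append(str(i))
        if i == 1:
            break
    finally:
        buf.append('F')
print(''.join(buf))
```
0F1F

finally runs even when breaking out of loop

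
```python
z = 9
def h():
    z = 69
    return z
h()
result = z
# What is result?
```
9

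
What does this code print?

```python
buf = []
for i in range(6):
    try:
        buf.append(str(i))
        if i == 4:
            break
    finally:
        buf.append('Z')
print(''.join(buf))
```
0Z1Z2Z3Z4Z

finally runs even when breaking out of loop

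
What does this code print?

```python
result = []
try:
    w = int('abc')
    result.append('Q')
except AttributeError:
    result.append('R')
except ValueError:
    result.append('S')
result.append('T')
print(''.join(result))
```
ST

ValueError is caught by its specific handler, not AttributeError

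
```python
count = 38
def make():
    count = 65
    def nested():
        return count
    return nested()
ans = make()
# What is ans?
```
65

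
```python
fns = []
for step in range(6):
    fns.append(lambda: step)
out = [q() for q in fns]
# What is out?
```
[5, 5, 5, 5, 5, 5]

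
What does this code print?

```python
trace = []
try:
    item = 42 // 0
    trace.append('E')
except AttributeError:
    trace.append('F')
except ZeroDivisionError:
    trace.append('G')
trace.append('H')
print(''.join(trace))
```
GH

ZeroDivisionError is caught by its specific handler, not AttributeError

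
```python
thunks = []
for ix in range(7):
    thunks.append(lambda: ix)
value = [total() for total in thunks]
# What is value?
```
[6, 6, 6, 6, 6, 6, 6]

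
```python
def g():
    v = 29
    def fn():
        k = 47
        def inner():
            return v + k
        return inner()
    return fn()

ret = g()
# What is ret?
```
76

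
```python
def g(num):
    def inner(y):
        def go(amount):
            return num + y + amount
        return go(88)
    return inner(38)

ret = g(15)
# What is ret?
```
141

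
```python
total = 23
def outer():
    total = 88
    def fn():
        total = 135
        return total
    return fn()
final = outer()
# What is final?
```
135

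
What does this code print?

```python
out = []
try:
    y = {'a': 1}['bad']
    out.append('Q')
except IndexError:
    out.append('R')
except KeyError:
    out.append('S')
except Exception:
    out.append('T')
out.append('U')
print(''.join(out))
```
SU

KeyError matches before generic Exception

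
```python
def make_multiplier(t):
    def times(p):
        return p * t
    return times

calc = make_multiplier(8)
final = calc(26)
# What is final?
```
208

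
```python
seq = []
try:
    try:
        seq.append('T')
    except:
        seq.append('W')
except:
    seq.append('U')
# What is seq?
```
['T']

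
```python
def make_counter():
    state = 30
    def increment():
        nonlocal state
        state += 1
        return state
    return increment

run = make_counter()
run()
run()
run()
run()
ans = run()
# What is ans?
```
35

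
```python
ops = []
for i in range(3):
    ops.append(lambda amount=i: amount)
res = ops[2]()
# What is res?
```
2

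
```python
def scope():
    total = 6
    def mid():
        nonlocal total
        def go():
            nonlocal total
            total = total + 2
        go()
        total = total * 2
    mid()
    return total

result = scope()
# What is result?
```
16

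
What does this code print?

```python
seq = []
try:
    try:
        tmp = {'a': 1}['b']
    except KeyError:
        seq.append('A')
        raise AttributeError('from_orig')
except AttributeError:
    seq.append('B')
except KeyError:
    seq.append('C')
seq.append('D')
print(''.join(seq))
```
ABD

AttributeError raised and caught, original KeyError not re-raised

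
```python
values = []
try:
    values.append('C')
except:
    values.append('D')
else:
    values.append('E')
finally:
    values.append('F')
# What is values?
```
['C', 'E', 'F']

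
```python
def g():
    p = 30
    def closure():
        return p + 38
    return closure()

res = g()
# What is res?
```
68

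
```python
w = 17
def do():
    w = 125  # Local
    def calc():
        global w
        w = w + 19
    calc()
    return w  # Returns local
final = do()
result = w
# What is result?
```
36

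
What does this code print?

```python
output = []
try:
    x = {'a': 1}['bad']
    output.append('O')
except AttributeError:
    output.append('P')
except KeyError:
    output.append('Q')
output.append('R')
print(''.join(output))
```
QR

KeyError is caught by its specific handler, not AttributeError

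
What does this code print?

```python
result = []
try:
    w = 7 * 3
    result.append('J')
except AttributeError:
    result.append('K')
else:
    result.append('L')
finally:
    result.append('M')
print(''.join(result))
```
JLM

else runs before finally when no exception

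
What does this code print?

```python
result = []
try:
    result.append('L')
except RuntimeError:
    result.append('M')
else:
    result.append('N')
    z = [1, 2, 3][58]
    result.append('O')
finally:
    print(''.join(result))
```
LN

Try succeeds, else appends 'N', IndexError in else is uncaught, finally prints before exception propagates ('O' never appended)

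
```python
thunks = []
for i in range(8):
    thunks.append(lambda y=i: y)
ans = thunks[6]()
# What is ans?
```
6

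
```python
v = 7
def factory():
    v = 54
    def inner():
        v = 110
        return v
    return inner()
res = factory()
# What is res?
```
110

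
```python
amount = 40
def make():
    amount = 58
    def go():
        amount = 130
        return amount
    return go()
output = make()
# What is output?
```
130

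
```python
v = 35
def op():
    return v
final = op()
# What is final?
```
35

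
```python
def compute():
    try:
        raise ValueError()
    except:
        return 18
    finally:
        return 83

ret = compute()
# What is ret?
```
83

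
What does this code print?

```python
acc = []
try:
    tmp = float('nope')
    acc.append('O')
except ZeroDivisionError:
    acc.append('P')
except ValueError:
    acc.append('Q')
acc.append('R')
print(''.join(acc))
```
QR

ValueError is caught by its specific handler, not ZeroDivisionError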